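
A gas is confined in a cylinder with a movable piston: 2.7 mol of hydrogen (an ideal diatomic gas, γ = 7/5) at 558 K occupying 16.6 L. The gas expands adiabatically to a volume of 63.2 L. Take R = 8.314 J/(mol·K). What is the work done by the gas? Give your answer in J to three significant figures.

W ≈ 13000 J

Adiabatic: TV^(γ−1) = const with γ = 7/5.
T₂ = T₁ (V₁/V₂)^(γ−1) = 558 × (16.6/63.2)^0.4 = 558 × 0.5858 = 326.9 K.
W_by = nCᵥ(T₁ − T₂) = (2.7)(20.79)(558 − 326.9) = 12970 J.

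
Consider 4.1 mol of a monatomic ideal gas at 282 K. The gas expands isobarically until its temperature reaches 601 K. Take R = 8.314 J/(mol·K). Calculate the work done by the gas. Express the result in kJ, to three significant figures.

W ≈ 10.9 kJ

Isobaric: W = P ΔV = nR ΔT.
W = (4.1)(8.314)(601 − 282) = 10874 J.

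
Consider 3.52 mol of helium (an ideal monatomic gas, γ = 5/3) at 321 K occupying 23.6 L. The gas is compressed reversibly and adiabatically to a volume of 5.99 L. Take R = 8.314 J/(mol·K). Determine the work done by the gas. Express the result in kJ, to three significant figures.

Adiabatic: TV^(γ−1) = const with γ = 5/3.
T₂ = T₁ (V₁/V₂)^(γ−1) = 321 × (23.6/5.99)^0.667 = 321 × 2.495 = 800.7 K.
W_by = nCᵥ(T₁ − T₂) = (3.52)(12.47)(321 − 800.7) = -21060 J.

W ≈ -21.1 kJ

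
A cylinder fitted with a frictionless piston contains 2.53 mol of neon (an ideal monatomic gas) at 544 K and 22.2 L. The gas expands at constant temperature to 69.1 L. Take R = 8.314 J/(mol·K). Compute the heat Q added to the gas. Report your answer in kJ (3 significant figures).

Isothermal ⇒ ΔU = 0, so Q = W = nRT ln(V₂/V₁).
Q = (2.53)(8.314)(544) ln(69.1/22.2) = 11443 × 1.135 = 12993 J.

Q ≈ 13.0 kJ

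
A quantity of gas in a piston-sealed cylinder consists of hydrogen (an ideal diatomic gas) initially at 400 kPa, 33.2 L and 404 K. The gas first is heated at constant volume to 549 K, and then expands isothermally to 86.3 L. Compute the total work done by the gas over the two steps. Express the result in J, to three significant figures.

W_total ≈ 17200 J

Step 1 (isochoric): W = 0 (constant volume).
After step 1: P = 543.6 kPa (V unchanged).
Step 2 (isothermal): W = P₁V₁ ln(V₂/V₁) = (18046) ln(86.3/33.2) = 17239 J.
W_total = 0 + 17239 = 17239 J.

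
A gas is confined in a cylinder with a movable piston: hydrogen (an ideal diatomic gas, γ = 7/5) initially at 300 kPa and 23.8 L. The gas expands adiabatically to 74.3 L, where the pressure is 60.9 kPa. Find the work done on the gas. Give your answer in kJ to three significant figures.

W ≈ -6.54 kJ

Adiabatic: W = (P₁V₁ − P₂V₂)/(γ − 1) with γ = 7/5.
P₁V₁ = 7140 J, P₂V₂ = 4525 J.
W = (7140 − 4525) / 0.4 = 6538 J.
Work on gas = −W_by = -6538 J.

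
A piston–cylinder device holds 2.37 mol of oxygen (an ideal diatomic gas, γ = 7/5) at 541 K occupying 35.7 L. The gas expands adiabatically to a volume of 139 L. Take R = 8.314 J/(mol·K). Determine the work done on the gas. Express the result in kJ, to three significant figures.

W ≈ -11.2 kJ

Adiabatic: TV^(γ−1) = const with γ = 7/5.
T₂ = T₁ (V₁/V₂)^(γ−1) = 541 × (35.7/139)^0.4 = 541 × 0.5806 = 314.1 K.
W_by = nCᵥ(T₁ − T₂) = (2.37)(20.79)(541 − 314.1) = 11178 J.
Work on gas = −W_by = -11178 J.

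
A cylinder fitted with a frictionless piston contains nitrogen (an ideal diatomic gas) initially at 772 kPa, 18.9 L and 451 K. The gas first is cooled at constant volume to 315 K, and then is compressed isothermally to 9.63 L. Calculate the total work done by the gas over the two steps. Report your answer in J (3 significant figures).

Step 1 (isochoric): W = 0 (constant volume).
After step 1: P = 539.2 kPa (V unchanged).
Step 2 (isothermal): W = P₁V₁ ln(V₂/V₁) = (10191) ln(9.63/18.9) = -6872 J.
W_total = 0 − 6872 = -6872 J.

W_total ≈ -6870 J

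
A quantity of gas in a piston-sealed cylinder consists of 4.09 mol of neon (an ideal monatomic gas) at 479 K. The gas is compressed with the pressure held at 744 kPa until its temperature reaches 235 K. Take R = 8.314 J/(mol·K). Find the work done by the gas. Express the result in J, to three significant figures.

Isobaric: W = P ΔV = nR ΔT.
W = (4.09)(8.314)(235 − 479) = -8297 J.

W ≈ -8300 J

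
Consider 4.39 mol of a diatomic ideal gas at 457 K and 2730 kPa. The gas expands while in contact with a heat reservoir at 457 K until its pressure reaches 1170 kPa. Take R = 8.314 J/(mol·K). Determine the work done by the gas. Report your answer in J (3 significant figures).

W ≈ 14100 J

Isothermal process: W = nRT ln(V₂/V₁) = nRT ln(P₁/P₂).
W = (4.39)(8.314)(457) × ln(2730/1170)
  = 16680 × ln(2.333) = 16680 × 0.8473
W_by_gas = 14133 J.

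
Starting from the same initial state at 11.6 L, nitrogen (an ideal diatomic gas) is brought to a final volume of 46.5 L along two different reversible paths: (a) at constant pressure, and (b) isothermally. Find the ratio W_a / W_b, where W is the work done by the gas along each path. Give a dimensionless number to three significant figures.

Path (a) isobaric: W = P₁(V₂ − V₁) → W_a/(P₁V₁) = 3.009.
Path (b) isothermal: W = P₁V₁ ln(V₂/V₁) → W_b/(P₁V₁) = 1.388.
W_a / W_b = 3.009 / 1.388 = 2.167.

W_a / W_b ≈ 2.17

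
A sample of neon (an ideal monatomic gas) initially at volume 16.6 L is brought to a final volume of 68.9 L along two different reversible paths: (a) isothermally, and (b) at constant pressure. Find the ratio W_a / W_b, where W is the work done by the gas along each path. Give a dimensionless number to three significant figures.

Path (a) isothermal: W = P₁V₁ ln(V₂/V₁) → W_a/(P₁V₁) = 1.423.
Path (b) isobaric: W = P₁(V₂ − V₁) → W_b/(P₁V₁) = 3.151.
W_a / W_b = 1.423 / 3.151 = 0.4517.

W_a / W_b ≈ 0.452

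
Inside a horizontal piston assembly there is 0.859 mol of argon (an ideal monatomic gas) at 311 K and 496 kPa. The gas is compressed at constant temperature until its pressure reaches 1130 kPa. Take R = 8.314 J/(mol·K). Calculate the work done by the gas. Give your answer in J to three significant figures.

Isothermal process: W = nRT ln(V₂/V₁) = nRT ln(P₁/P₂).
W = (0.859)(8.314)(311) × ln(496/1130)
  = 2221 × ln(0.4389) = 2221 × -0.8234
W_by_gas = -1829 J.

W ≈ -1830 J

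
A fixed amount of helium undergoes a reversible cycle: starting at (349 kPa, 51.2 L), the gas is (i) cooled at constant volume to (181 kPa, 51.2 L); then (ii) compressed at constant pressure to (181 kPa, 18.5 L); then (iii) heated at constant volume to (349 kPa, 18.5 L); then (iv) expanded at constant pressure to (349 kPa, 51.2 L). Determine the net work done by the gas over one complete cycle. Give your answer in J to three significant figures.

Constant-volume legs do no work.
W(ii) = (181)(18.5 − 51.2) = -5919 J; W(iv) = (349)(51.2 − 18.5) = 11412 J.
W_net = -5919 + 11412 = 5494 J (the clockwise enclosed area).

W_net ≈ 5490 J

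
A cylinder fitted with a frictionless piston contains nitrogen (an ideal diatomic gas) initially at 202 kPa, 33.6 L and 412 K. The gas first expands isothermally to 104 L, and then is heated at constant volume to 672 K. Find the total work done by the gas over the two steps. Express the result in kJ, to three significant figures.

Step 1 (isothermal): W = P₁V₁ ln(V₂/V₁) = (6787) ln(104/33.6) = 7669 J.
Step 2 (isochoric): W = 0 (constant volume).
W_total = 7669 + 0 = 7669 J.

W_total ≈ 7.67 kJ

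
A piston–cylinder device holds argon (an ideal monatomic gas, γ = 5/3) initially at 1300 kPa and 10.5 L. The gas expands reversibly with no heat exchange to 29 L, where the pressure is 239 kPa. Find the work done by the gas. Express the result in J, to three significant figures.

W ≈ 10100 J

Adiabatic: W = (P₁V₁ − P₂V₂)/(γ − 1) with γ = 5/3.
P₁V₁ = 13650 J, P₂V₂ = 6931 J.
W = (13650 − 6931) / 0.6667 = 10078 J.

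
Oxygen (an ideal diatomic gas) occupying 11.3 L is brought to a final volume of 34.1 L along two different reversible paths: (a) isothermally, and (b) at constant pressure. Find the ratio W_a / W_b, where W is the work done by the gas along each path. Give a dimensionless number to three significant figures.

Path (a) isothermal: W = P₁V₁ ln(V₂/V₁) → W_a/(P₁V₁) = 1.104.
Path (b) isobaric: W = P₁(V₂ − V₁) → W_b/(P₁V₁) = 2.018.
W_a / W_b = 1.104 / 2.018 = 0.5474.

W_a / W_b ≈ 0.547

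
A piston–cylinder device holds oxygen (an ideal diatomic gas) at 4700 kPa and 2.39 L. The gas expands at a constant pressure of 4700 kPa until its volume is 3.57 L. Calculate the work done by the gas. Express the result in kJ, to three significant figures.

Isobaric: W = P ΔV.
W = (4700 kPa)(3.57 − 2.39 L) = (4700)(1.18) = 5546 J.

W ≈ 5.55 kJ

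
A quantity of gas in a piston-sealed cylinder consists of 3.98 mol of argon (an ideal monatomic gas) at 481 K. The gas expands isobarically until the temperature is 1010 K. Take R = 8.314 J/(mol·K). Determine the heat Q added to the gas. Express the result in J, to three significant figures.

Isobaric: W = nRΔT = (3.98)(8.314)(529) = 17504 J.
ΔU = nCᵥΔT with Cᵥ = 3R/2: ΔU = (3.98)(12.47)(529) = 26257 J.
Q = ΔU + W = 26257 + 17504 = 43761 J.

Q ≈ 43800 J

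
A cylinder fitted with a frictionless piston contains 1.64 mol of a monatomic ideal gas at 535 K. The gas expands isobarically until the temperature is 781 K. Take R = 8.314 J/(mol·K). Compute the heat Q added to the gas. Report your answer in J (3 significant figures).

Q ≈ 8390 J

Isobaric: W = nRΔT = (1.64)(8.314)(246) = 3354 J.
ΔU = nCᵥΔT with Cᵥ = 3R/2: ΔU = (1.64)(12.47)(246) = 5031 J.
Q = ΔU + W = 5031 + 3354 = 8386 J.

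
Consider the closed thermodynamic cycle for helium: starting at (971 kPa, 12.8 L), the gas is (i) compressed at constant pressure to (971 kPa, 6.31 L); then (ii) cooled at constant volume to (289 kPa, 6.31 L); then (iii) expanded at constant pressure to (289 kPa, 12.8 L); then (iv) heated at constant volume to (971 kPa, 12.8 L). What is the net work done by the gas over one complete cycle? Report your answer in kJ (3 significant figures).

W_net ≈ -4.43 kJ

Constant-volume legs do no work.
W(i) = (971)(6.31 − 12.8) = -6302 J; W(iii) = (289)(12.8 − 6.31) = 1876 J.
W_net = -6302 + 1876 = -4426 J (the counter-clockwise enclosed area).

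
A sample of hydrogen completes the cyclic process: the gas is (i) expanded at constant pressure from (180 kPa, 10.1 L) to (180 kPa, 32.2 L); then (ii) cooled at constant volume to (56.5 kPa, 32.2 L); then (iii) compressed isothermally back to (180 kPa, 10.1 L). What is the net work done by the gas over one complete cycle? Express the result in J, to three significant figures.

W_net ≈ 1870 J

Leg (i): W = PΔV = (180)(32.2 − 10.1) = 3978 J.
Leg (ii): W = 0.
Leg (iii): W = PᵢVᵢ ln(V_f/Vᵢ) = (1819) ln(10.1/32.2) = -2109 J.
W_net = 3978 − 2109 = 1869 J.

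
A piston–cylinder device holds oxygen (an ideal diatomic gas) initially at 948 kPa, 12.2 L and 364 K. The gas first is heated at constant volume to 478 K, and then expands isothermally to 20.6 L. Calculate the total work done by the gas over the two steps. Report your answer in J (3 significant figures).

Step 1 (isochoric): W = 0 (constant volume).
After step 1: P = 1245 kPa (V unchanged).
Step 2 (isothermal): W = P₁V₁ ln(V₂/V₁) = (15188) ln(20.6/12.2) = 7956 J.
W_total = 0 + 7956 = 7956 J.

W_total ≈ 7960 J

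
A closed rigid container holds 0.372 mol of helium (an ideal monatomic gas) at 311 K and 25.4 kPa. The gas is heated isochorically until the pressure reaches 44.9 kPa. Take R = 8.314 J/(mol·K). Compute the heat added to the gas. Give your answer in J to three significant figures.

Constant volume ⇒ W = 0, so Q = ΔU = nCᵥΔT with Cᵥ = 3R/2 = 12.47 J/(mol·K).
At constant V, T₂/T₁ = P₂/P₁ ⇒ ΔT = T₁(P₂/P₁ − 1) = 311·(44.9/25.4 − 1) = 238.8 K.
ΔU = (0.372)(12.47)(238.8) = 1108 J.

Q ≈ 1110 J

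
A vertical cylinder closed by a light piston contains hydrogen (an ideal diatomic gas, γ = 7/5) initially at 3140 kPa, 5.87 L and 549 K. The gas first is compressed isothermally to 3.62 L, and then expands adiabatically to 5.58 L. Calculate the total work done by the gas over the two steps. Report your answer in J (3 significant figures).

W_total ≈ -1590 J

Step 1 (isothermal): W = P₁V₁ ln(V₂/V₁) = (18432) ln(3.62/5.87) = -8910 J.
After step 1: P = 5092 kPa, V = 3.62 L, T = 549 K.
Step 2 (adiabatic): W = (P₁V₁ − P₂V₂)/(γ−1) = (18432 − 15502)/0.4 = 7324 J.
W_total = -8910 + 7324 = -1586 J.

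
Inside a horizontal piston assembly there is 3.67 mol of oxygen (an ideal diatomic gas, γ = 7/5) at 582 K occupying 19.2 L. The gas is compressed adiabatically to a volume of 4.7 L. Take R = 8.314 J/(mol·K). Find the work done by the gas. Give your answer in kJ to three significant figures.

W ≈ -33.6 kJ

Adiabatic: TV^(γ−1) = const with γ = 7/5.
T₂ = T₁ (V₁/V₂)^(γ−1) = 582 × (19.2/4.7)^0.4 = 582 × 1.756 = 1022 K.
W_by = nCᵥ(T₁ − T₂) = (3.67)(20.79)(582 − 1022) = -33555 J.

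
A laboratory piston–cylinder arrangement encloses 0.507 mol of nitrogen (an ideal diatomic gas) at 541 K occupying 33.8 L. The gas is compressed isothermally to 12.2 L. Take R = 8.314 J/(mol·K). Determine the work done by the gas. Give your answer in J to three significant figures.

Isothermal: W = nRT ln(V₂/V₁).
W = (0.507)(8.314)(541) × ln(12.2/33.8)
  = 2280 × -1.019
W_by_gas = -2324 J.

W ≈ -2320 J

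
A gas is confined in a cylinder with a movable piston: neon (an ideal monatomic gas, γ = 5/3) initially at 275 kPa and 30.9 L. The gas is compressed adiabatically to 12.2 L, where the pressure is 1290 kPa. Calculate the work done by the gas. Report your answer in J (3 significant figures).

W ≈ -10900 J

Adiabatic: W = (P₁V₁ − P₂V₂)/(γ − 1) with γ = 5/3.
P₁V₁ = 8498 J, P₂V₂ = 15738 J.
W = (8498 − 15738) / 0.6667 = -10861 J.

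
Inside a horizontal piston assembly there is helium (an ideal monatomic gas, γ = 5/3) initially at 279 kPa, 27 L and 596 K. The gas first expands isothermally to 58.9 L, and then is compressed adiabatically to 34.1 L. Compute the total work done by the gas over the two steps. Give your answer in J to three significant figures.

Step 1 (isothermal): W = P₁V₁ ln(V₂/V₁) = (7533) ln(58.9/27) = 5876 J.
After step 1: P = 127.9 kPa, V = 58.9 L, T = 596 K.
Step 2 (adiabatic): W = (P₁V₁ − P₂V₂)/(γ−1) = (7533 − 10844)/0.667 = -4967 J.
W_total = 5876 − 4967 = 908.6 J.

W_total ≈ 909 J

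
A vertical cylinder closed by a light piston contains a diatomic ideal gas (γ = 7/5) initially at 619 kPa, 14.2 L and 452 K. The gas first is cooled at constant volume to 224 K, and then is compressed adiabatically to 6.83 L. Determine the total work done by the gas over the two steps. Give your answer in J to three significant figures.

Step 1 (isochoric): W = 0 (constant volume).
After step 1: P = 306.8 kPa (V unchanged).
Step 2 (adiabatic): W = (P₁V₁ − P₂V₂)/(γ−1) = (4356 − 5838)/0.4 = -3704 J.
W_total = 0 − 3704 = -3704 J.

W_total ≈ -3700 J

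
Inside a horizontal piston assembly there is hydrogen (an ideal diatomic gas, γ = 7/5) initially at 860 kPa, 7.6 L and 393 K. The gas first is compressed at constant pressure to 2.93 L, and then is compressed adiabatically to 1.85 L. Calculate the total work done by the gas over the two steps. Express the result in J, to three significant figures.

Step 1 (isobaric): W = PΔV = (860 kPa)(2.93 − 7.6 L) = -4016 J.
After step 1: P = 860 kPa, V = 2.93 L, T = 151.5 K.
Step 2 (adiabatic): W = (P₁V₁ − P₂V₂)/(γ−1) = (2520 − 3029)/0.4 = -1272 J.
W_total = -4016 − 1272 = -5288 J.

W_total ≈ -5290 J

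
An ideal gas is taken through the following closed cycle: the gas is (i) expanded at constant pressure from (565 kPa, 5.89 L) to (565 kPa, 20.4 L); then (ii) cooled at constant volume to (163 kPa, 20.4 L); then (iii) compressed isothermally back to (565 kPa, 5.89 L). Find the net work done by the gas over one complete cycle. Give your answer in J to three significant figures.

W_net ≈ 4070 J

Leg (i): W = PΔV = (565)(20.4 − 5.89) = 8198 J.
Leg (ii): W = 0.
Leg (iii): W = PᵢVᵢ ln(V_f/Vᵢ) = (3325) ln(5.89/20.4) = -4131 J.
W_net = 8198 − 4131 = 4067 J.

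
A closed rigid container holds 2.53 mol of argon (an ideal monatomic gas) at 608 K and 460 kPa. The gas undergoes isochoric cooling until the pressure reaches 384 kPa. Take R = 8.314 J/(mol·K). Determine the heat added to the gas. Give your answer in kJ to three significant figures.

Constant volume ⇒ W = 0, so Q = ΔU = nCᵥΔT with Cᵥ = 3R/2 = 12.47 J/(mol·K).
At constant V, T₂/T₁ = P₂/P₁ ⇒ ΔT = T₁(P₂/P₁ − 1) = 608·(384/460 − 1) = -100.5 K.
ΔU = (2.53)(12.47)(-100.5) = -3169 J.

Q ≈ -3.17 kJ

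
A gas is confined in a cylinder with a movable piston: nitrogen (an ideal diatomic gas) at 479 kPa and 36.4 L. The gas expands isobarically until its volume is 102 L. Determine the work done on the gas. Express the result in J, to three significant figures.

Isobaric: W = P ΔV.
W = (479 kPa)(102 − 36.4 L) = (479)(65.6) = 31422 J.
Work on gas = −W_by = -31422 J.

W ≈ -31400 J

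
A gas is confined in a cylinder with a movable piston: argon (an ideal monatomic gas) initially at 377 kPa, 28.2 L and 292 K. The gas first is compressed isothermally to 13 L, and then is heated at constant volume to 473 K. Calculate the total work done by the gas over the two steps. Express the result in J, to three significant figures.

Step 1 (isothermal): W = P₁V₁ ln(V₂/V₁) = (10631) ln(13/28.2) = -8233 J.
Step 2 (isochoric): W = 0 (constant volume).
W_total = -8233 + 0 = -8233 J.

W_total ≈ -8230 J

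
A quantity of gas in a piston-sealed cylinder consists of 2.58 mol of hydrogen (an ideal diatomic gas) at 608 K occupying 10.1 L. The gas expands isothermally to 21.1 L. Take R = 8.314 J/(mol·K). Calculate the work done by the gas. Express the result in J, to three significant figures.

Isothermal: W = nRT ln(V₂/V₁).
W = (2.58)(8.314)(608) × ln(21.1/10.1)
  = 13042 × 0.7367
W_by_gas = 9608 J.

W ≈ 9610 J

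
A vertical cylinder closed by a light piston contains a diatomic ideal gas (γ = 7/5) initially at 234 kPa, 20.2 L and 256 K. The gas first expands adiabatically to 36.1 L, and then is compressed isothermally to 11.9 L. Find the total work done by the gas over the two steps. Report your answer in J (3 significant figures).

Step 1 (adiabatic): W = (P₁V₁ − P₂V₂)/(γ−1) = (4727 − 3747)/0.4 = 2449 J.
After step 1: P = 103.8 kPa, V = 36.1 L, T = 202.9 K.
Step 2 (isothermal): W = P₁V₁ ln(V₂/V₁) = (3747) ln(11.9/36.1) = -4158 J.
W_total = 2449 − 4158 = -1709 J.

W_total ≈ -1710 J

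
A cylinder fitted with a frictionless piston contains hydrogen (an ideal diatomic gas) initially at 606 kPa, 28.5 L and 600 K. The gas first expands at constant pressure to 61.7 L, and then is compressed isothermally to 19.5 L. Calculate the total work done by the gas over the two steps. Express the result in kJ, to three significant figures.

W_total ≈ -22.9 kJ

Step 1 (isobaric): W = PΔV = (606 kPa)(61.7 − 28.5 L) = 20119 J.
After step 1: P = 606 kPa, V = 61.7 L, T = 1299 K.
Step 2 (isothermal): W = P₁V₁ ln(V₂/V₁) = (37390) ln(19.5/61.7) = -43069 J.
W_total = 20119 − 43069 = -22949 J.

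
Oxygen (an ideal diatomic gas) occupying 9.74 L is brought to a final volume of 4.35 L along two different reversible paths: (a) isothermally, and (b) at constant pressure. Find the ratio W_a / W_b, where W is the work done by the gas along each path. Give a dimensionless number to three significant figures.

Path (a) isothermal: W = P₁V₁ ln(V₂/V₁) → W_a/(P₁V₁) = -0.8061.
Path (b) isobaric: W = P₁(V₂ − V₁) → W_b/(P₁V₁) = -0.5534.
W_a / W_b = -0.8061 / -0.5534 = 1.457.

W_a / W_b ≈ 1.46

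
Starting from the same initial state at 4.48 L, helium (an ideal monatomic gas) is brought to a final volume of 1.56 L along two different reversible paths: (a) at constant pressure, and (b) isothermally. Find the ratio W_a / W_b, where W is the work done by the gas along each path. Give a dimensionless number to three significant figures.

Path (a) isobaric: W = P₁(V₂ − V₁) → W_a/(P₁V₁) = -0.6518.
Path (b) isothermal: W = P₁V₁ ln(V₂/V₁) → W_b/(P₁V₁) = -1.055.
W_a / W_b = -0.6518 / -1.055 = 0.6178.

W_a / W_b ≈ 0.618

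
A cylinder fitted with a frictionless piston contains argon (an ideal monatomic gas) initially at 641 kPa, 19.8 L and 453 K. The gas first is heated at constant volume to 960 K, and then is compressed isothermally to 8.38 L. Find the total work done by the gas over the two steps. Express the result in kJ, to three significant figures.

W_total ≈ -23.1 kJ

Step 1 (isochoric): W = 0 (constant volume).
After step 1: P = 1358 kPa (V unchanged).
Step 2 (isothermal): W = P₁V₁ ln(V₂/V₁) = (26897) ln(8.38/19.8) = -23127 J.
W_total = 0 − 23127 = -23127 J.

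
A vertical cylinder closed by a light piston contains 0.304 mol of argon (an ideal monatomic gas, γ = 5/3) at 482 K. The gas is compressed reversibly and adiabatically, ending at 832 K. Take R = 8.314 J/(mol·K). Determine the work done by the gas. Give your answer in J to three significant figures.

Adiabatic ⇒ Q = 0, so W_by = −ΔU = nCᵥ(T₁ − T₂).
Cᵥ = 3R/2 = 12.47 J/(mol·K).
W = (0.304)(12.47)(482 − 832) = -1327 J.

W ≈ -1330 J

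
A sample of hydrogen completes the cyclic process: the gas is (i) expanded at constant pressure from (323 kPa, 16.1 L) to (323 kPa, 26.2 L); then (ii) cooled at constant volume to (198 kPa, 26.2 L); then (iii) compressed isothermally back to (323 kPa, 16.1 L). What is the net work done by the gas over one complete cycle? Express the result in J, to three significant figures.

W_net ≈ 736 J

Leg (i): W = PΔV = (323)(26.2 − 16.1) = 3262 J.
Leg (ii): W = 0.
Leg (iii): W = PᵢVᵢ ln(V_f/Vᵢ) = (5188) ln(16.1/26.2) = -2526 J.
W_net = 3262 − 2526 = 736.2 J.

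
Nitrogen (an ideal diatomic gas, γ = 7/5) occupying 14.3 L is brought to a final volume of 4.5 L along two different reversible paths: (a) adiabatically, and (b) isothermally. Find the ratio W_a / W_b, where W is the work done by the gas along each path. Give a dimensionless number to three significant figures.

W_a / W_b ≈ 1.27

Path (a) adiabatic: W = P₁V₁(1 − (V₁/V₂)^(γ−1))/(γ−1) → W_a/(P₁V₁) = -1.47.
Path (b) isothermal: W = P₁V₁ ln(V₂/V₁) → W_b/(P₁V₁) = -1.156.
W_a / W_b = -1.47 / -1.156 = 1.271.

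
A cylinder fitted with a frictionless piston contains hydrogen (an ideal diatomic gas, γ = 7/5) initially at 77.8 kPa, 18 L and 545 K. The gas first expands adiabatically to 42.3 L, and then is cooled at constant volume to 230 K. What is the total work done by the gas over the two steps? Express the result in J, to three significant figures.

W_total ≈ 1010 J

Step 1 (adiabatic): W = (P₁V₁ − P₂V₂)/(γ−1) = (1400 − 995)/0.4 = 1013 J.
Step 2 (isochoric): W = 0 (constant volume).
W_total = 1013 + 0 = 1013 J.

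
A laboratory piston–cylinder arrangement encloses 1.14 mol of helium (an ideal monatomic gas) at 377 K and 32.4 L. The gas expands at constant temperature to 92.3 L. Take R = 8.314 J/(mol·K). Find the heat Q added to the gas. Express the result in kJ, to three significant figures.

Isothermal ⇒ ΔU = 0, so Q = W = nRT ln(V₂/V₁).
Q = (1.14)(8.314)(377) ln(92.3/32.4) = 3573 × 1.047 = 3741 J.

Q ≈ 3.74 kJ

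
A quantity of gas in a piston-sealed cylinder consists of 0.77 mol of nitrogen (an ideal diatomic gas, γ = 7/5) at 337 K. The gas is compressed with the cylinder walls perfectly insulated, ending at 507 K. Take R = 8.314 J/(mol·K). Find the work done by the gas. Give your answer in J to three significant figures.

Adiabatic ⇒ Q = 0, so W_by = −ΔU = nCᵥ(T₁ − T₂).
Cᵥ = 5R/2 = 20.79 J/(mol·K).
W = (0.77)(20.79)(337 − 507) = -2721 J.

W ≈ -2720 J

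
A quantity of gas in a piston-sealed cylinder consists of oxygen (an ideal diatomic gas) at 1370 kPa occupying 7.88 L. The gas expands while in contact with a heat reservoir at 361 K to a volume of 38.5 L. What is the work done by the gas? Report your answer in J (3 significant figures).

W ≈ 17100 J

Isothermal: W = nRT ln(V₂/V₁) = P₁V₁ ln(V₂/V₁).
P₁V₁ = (1370 kPa)(7.88 L) = 10796 J.
W = 10796 × ln(38.5/7.88) = 10796 × 1.586
W_by_gas = 17125 J.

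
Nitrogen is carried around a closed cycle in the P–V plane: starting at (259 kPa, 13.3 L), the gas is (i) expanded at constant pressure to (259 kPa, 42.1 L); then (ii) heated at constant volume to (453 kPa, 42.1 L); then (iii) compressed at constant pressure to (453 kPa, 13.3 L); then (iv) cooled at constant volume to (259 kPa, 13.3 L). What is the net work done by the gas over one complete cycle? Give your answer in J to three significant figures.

Constant-volume legs do no work.
W(i) = (259)(42.1 − 13.3) = 7459 J; W(iii) = (453)(13.3 − 42.1) = -13046 J.
W_net = 7459 − 13046 = -5587 J (the counter-clockwise enclosed area).

W_net ≈ -5590 J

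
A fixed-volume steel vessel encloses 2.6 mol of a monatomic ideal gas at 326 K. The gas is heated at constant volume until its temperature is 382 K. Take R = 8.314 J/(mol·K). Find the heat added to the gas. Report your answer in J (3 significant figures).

Constant volume ⇒ W = 0, so Q = ΔU = nCᵥΔT with Cᵥ = 3R/2 = 12.47 J/(mol·K).
ΔU = (2.6)(12.47)(382 − 326) = 1816 J.

Q ≈ 1820 J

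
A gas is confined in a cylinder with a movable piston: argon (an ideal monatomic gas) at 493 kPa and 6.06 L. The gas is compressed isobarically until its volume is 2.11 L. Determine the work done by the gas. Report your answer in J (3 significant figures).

Isobaric: W = P ΔV.
W = (493 kPa)(2.11 − 6.06 L) = (493)(-3.95) = -1947 J.

W ≈ -1950 J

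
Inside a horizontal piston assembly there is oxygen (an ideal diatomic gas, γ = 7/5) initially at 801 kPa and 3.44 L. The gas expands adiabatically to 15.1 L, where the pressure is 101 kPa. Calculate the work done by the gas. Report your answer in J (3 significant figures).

W ≈ 3080 J

Adiabatic: W = (P₁V₁ − P₂V₂)/(γ − 1) with γ = 7/5.
P₁V₁ = 2755 J, P₂V₂ = 1525 J.
W = (2755 − 1525) / 0.4 = 3076 J.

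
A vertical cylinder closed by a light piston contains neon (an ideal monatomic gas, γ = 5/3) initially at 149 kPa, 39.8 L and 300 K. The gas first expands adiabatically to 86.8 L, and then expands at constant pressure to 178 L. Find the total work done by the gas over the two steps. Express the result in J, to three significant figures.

W_total ≈ 7310 J

Step 1 (adiabatic): W = (P₁V₁ − P₂V₂)/(γ−1) = (5930 − 3526)/0.667 = 3606 J.
After step 1: P = 40.62 kPa, V = 86.8 L, T = 178.4 K.
Step 2 (isobaric): W = PΔV = (40.62 kPa)(178 − 86.8 L) = 3705 J.
W_total = 3606 + 3705 = 7311 J.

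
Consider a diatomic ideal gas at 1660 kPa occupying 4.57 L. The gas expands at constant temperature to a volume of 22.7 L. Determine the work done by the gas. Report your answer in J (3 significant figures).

W ≈ 12200 J

Isothermal: W = nRT ln(V₂/V₁) = P₁V₁ ln(V₂/V₁).
P₁V₁ = (1660 kPa)(4.57 L) = 7586 J.
W = 7586 × ln(22.7/4.57) = 7586 × 1.603
W_by_gas = 12160 J.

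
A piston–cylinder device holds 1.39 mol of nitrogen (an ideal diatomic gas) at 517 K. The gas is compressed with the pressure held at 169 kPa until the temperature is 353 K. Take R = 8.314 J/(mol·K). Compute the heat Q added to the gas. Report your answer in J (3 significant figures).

Isobaric: W = nRΔT = (1.39)(8.314)(-164) = -1895 J.
ΔU = nCᵥΔT with Cᵥ = 5R/2: ΔU = (1.39)(20.79)(-164) = -4738 J.
Q = ΔU + W = -4738 − 1895 = -6633 J.

Q ≈ -6630 J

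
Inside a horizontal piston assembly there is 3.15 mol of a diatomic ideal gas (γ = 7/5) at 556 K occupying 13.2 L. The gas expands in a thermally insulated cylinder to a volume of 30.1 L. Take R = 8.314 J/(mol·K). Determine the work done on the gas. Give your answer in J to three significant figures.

Adiabatic: TV^(γ−1) = const with γ = 7/5.
T₂ = T₁ (V₁/V₂)^(γ−1) = 556 × (13.2/30.1)^0.4 = 556 × 0.7191 = 399.8 K.
W_by = nCᵥ(T₁ − T₂) = (3.15)(20.79)(556 − 399.8) = 10225 J.
Work on gas = −W_by = -10225 J.

W ≈ -10200 J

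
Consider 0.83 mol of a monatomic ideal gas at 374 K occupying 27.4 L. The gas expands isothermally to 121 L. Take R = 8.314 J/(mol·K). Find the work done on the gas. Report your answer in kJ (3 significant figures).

W ≈ -3.83 kJ

Isothermal: W = nRT ln(V₂/V₁).
W = (0.83)(8.314)(374) × ln(121/27.4)
  = 2581 × 1.485
W_by_gas = 3833 J; work on gas = −W_by = -3833 J.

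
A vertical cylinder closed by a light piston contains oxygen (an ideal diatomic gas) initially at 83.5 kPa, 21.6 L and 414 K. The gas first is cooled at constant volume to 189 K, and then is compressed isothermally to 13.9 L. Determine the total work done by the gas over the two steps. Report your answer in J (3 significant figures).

Step 1 (isochoric): W = 0 (constant volume).
After step 1: P = 38.12 kPa (V unchanged).
Step 2 (isothermal): W = P₁V₁ ln(V₂/V₁) = (823.4) ln(13.9/21.6) = -363 J.
W_total = 0 − 363 = -363 J.

W_total ≈ -363 J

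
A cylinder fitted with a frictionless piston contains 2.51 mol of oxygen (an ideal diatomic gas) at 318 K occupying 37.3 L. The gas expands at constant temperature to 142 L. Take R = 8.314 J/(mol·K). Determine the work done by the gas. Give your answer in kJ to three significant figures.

W ≈ 8.87 kJ

Isothermal: W = nRT ln(V₂/V₁).
W = (2.51)(8.314)(318) × ln(142/37.3)
  = 6636 × 1.337
W_by_gas = 8871 J.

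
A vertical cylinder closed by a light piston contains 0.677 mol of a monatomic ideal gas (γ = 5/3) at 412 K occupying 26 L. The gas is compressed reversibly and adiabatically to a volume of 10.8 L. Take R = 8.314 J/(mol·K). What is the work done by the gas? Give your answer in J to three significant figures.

W ≈ -2770 J

Adiabatic: TV^(γ−1) = const with γ = 5/3.
T₂ = T₁ (V₁/V₂)^(γ−1) = 412 × (26/10.8)^0.667 = 412 × 1.796 = 740.1 K.
W_by = nCᵥ(T₁ − T₂) = (0.677)(12.47)(412 − 740.1) = -2770 J.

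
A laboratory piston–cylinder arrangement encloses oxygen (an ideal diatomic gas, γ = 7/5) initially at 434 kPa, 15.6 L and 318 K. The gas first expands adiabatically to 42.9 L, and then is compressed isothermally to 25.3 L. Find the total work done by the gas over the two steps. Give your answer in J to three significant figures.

W_total ≈ 3250 J

Step 1 (adiabatic): W = (P₁V₁ − P₂V₂)/(γ−1) = (6770 − 4517)/0.4 = 5633 J.
After step 1: P = 105.3 kPa, V = 42.9 L, T = 212.2 K.
Step 2 (isothermal): W = P₁V₁ ln(V₂/V₁) = (4517) ln(25.3/42.9) = -2385 J.
W_total = 5633 − 2385 = 3247 J.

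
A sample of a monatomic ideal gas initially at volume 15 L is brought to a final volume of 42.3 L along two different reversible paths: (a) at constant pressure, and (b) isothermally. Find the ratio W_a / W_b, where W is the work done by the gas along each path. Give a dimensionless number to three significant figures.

Path (a) isobaric: W = P₁(V₂ − V₁) → W_a/(P₁V₁) = 1.82.
Path (b) isothermal: W = P₁V₁ ln(V₂/V₁) → W_b/(P₁V₁) = 1.037.
W_a / W_b = 1.82 / 1.037 = 1.756.

W_a / W_b ≈ 1.76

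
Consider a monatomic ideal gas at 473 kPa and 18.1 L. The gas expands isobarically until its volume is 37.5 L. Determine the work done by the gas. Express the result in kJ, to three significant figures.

W ≈ 9.18 kJ

Isobaric: W = P ΔV.
W = (473 kPa)(37.5 − 18.1 L) = (473)(19.4) = 9176 J.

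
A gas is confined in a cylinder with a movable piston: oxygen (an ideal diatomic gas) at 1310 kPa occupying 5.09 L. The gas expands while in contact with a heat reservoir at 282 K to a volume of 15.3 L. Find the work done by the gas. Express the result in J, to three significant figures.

Isothermal: W = nRT ln(V₂/V₁) = P₁V₁ ln(V₂/V₁).
P₁V₁ = (1310 kPa)(5.09 L) = 6668 J.
W = 6668 × ln(15.3/5.09) = 6668 × 1.101
W_by_gas = 7339 J.

W ≈ 7340 J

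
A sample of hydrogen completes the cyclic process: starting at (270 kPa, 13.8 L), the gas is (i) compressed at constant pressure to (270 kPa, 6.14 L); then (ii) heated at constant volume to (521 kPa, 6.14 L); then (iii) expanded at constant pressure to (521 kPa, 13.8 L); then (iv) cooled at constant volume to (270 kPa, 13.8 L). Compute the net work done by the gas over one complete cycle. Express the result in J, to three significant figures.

Constant-volume legs do no work.
W(i) = (270)(6.14 − 13.8) = -2068 J; W(iii) = (521)(13.8 − 6.14) = 3991 J.
W_net = -2068 + 3991 = 1923 J (the clockwise enclosed area).

W_net ≈ 1920 J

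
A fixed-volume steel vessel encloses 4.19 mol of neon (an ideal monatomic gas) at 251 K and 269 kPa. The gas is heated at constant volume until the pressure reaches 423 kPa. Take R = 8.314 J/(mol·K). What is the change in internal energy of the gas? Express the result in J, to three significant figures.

Constant volume ⇒ W = 0, so Q = ΔU = nCᵥΔT with Cᵥ = 3R/2 = 12.47 J/(mol·K).
At constant V, T₂/T₁ = P₂/P₁ ⇒ ΔT = T₁(P₂/P₁ − 1) = 251·(423/269 − 1) = 143.7 K.
ΔU = (4.19)(12.47)(143.7) = 7509 J.

ΔU ≈ 7510 J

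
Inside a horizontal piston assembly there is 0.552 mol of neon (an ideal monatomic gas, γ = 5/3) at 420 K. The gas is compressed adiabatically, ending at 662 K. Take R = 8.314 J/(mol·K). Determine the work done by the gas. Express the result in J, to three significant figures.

W ≈ -1670 J

Adiabatic ⇒ Q = 0, so W_by = −ΔU = nCᵥ(T₁ − T₂).
Cᵥ = 3R/2 = 12.47 J/(mol·K).
W = (0.552)(12.47)(420 − 662) = -1666 J.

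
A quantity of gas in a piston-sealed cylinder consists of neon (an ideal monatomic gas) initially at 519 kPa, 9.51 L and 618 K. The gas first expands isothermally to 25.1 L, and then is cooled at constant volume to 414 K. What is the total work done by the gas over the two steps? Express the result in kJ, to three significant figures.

W_total ≈ 4.79 kJ

Step 1 (isothermal): W = P₁V₁ ln(V₂/V₁) = (4936) ln(25.1/9.51) = 4790 J.
Step 2 (isochoric): W = 0 (constant volume).
W_total = 4790 + 0 = 4790 J.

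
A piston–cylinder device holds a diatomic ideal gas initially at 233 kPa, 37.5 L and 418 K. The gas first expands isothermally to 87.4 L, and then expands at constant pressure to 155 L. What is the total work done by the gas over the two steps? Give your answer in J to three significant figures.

Step 1 (isothermal): W = P₁V₁ ln(V₂/V₁) = (8738) ln(87.4/37.5) = 7393 J.
After step 1: P = 99.97 kPa, V = 87.4 L, T = 418 K.
Step 2 (isobaric): W = PΔV = (99.97 kPa)(155 − 87.4 L) = 6758 J.
W_total = 7393 + 6758 = 14151 J.

W_total ≈ 14200 J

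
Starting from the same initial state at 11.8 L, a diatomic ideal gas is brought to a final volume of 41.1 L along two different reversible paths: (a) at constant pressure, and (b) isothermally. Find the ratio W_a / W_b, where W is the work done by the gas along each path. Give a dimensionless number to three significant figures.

W_a / W_b ≈ 1.99

Path (a) isobaric: W = P₁(V₂ − V₁) → W_a/(P₁V₁) = 2.483.
Path (b) isothermal: W = P₁V₁ ln(V₂/V₁) → W_b/(P₁V₁) = 1.248.
W_a / W_b = 2.483 / 1.248 = 1.99.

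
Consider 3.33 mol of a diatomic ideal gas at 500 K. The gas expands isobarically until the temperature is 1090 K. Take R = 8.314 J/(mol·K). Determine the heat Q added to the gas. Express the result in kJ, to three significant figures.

Isobaric: W = nRΔT = (3.33)(8.314)(590) = 16335 J.
ΔU = nCᵥΔT with Cᵥ = 5R/2: ΔU = (3.33)(20.79)(590) = 40836 J.
Q = ΔU + W = 40836 + 16335 = 57171 J.

Q ≈ 57.2 kJ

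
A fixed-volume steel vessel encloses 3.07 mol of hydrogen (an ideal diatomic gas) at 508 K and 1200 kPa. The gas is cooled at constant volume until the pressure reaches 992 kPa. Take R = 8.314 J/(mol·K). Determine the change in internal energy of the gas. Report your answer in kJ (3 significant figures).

Constant volume ⇒ W = 0, so Q = ΔU = nCᵥΔT with Cᵥ = 5R/2 = 20.79 J/(mol·K).
At constant V, T₂/T₁ = P₂/P₁ ⇒ ΔT = T₁(P₂/P₁ − 1) = 508·(992/1200 − 1) = -88.05 K.
ΔU = (3.07)(20.79)(-88.05) = -5619 J.

ΔU ≈ -5.62 kJ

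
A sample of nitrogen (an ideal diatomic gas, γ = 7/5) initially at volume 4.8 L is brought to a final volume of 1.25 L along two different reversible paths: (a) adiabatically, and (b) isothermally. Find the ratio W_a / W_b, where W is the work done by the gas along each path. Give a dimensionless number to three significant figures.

Path (a) adiabatic: W = P₁V₁(1 − (V₁/V₂)^(γ−1))/(γ−1) → W_a/(P₁V₁) = -1.782.
Path (b) isothermal: W = P₁V₁ ln(V₂/V₁) → W_b/(P₁V₁) = -1.345.
W_a / W_b = -1.782 / -1.345 = 1.325.

W_a / W_b ≈ 1.32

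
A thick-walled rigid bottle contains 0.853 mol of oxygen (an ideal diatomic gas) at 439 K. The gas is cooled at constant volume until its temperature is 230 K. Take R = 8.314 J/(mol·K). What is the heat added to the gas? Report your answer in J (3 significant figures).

Q ≈ -3710 J

Constant volume ⇒ W = 0, so Q = ΔU = nCᵥΔT with Cᵥ = 5R/2 = 20.79 J/(mol·K).
ΔU = (0.853)(20.79)(230 − 439) = -3705 J.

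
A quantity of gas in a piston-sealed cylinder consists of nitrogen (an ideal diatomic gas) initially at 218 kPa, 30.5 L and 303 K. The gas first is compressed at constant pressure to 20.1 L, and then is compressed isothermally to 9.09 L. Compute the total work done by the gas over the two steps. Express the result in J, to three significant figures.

W_total ≈ -5740 J

Step 1 (isobaric): W = PΔV = (218 kPa)(20.1 − 30.5 L) = -2267 J.
After step 1: P = 218 kPa, V = 20.1 L, T = 199.7 K.
Step 2 (isothermal): W = P₁V₁ ln(V₂/V₁) = (4382) ln(9.09/20.1) = -3477 J.
W_total = -2267 − 3477 = -5744 J.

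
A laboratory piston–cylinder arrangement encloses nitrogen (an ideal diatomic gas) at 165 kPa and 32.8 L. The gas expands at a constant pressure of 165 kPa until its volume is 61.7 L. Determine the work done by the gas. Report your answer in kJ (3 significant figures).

W ≈ 4.77 kJ

Isobaric: W = P ΔV.
W = (165 kPa)(61.7 − 32.8 L) = (165)(28.9) = 4769 J.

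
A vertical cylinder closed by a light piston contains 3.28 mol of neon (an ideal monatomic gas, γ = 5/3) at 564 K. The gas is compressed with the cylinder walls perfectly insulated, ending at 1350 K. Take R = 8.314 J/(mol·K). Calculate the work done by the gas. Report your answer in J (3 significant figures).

W ≈ -32200 J

Adiabatic ⇒ Q = 0, so W_by = −ΔU = nCᵥ(T₁ − T₂).
Cᵥ = 3R/2 = 12.47 J/(mol·K).
W = (3.28)(12.47)(564 − 1350) = -32151 J.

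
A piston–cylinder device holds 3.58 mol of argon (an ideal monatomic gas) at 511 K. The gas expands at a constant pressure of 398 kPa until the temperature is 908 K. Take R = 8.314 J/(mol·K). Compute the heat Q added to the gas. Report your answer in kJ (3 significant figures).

Isobaric: W = nRΔT = (3.58)(8.314)(397) = 11816 J.
ΔU = nCᵥΔT with Cᵥ = 3R/2: ΔU = (3.58)(12.47)(397) = 17725 J.
Q = ΔU + W = 17725 + 11816 = 29541 J.

Q ≈ 29.5 kJ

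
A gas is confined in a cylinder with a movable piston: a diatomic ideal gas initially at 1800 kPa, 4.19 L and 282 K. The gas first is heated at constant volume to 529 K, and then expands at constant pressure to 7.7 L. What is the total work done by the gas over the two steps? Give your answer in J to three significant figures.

W_total ≈ 11900 J

Step 1 (isochoric): W = 0 (constant volume).
After step 1: P = 3377 kPa (V unchanged).
Step 2 (isobaric): W = PΔV = (3377 kPa)(7.7 − 4.19 L) = 11852 J.
W_total = 0 + 11852 = 11852 J.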